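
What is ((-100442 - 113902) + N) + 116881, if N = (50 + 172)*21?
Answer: -92801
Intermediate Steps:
N = 4662 (N = 222*21 = 4662)
((-100442 - 113902) + N) + 116881 = ((-100442 - 113902) + 4662) + 116881 = (-214344 + 4662) + 116881 = -209682 + 116881 = -92801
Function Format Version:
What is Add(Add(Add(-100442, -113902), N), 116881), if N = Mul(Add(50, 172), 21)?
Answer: -92801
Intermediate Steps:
N = 4662 (N = Mul(222, 21) = 4662)
Add(Add(Add(-100442, -113902), N), 116881) = Add(Add(Add(-100442, -113902), 4662), 116881) = Add(Add(-214344, 4662), 116881) = Add(-209682, 116881) = -92801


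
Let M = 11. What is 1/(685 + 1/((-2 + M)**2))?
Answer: 81/55486 ≈ 0.0014598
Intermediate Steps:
1/(685 + 1/((-2 + M)**2)) = 1/(685 + 1/((-2 + 11)**2)) = 1/(685 + 1/(9**2)) = 1/(685 + 1/81) = 1/(55486/81) = 81/55486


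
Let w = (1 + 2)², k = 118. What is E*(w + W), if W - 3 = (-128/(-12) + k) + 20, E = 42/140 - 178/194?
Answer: -144359/1455 ≈ -99.216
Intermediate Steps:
w = 9 (w = 3² = 9)
E = -599/970 (E = 42*(1/140) - 178*1/194 = 3/10 - 89/97 = -599/970 ≈ -0.61753)
W = 455/3 (W = 3 + ((-128/(-12) + 118) + 20) = 3 + ((-128*(-1/12) + 118) + 20) = 3 + ((32/3 + 118) + 20) = 3 + (386/3 + 20) = 3 + 446/3 = 455/3 ≈ 151.67)
E*(w + W) = -599*(9 + 455/3)/970 = -599/970*482/3 = -144359/1455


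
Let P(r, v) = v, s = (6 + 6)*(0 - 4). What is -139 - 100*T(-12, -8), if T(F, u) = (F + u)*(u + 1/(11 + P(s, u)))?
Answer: -46417/3 ≈ -15472.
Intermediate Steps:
s = -48 (s = 12*(-4) = -48)
T(F, u) = (F + u)*(u + 1/(11 + u))
-139 - 100*T(-12, -8) = -139 - 100*(-12 - 8 + (-8)³ + 11*(-8)² - 12*(-8)² + 11*(-12)*(-8))/(11 - 8) = -139 - 100*(-12 - 8 - 512 + 11*64 - 12*64 + 1056)/3 = -139 - 100*(-12 - 8 - 512 + 704 - 768 + 1056)/3 = -139 - 100*460/3 = -139 - 46000/3 = -46417/3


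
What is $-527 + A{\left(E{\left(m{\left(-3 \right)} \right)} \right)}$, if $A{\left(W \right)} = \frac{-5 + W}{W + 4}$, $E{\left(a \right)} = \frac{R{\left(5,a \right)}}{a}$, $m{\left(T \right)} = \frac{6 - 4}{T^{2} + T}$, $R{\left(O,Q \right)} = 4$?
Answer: $- \frac{8425}{16} \approx -526.56$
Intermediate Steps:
$m{\left(T \right)} = \frac{2}{T + T^{2}}$
$E{\left(a \right)} = \frac{4}{a}$
$A{\left(W \right)} = \frac{-5 + W}{4 + W}$
$-527 + A{\left(E{\left(m{\left(-3 \right)} \right)} \right)} = -527 + \frac{-5 + \frac{4}{2 \frac{1}{-3} \frac{1}{1 - 3}}}{4 + \frac{4}{2 \frac{1}{-3} \frac{1}{1 - 3}}} = -527 + \frac{-5 + \frac{4}{2 \left(- \frac{1}{3}\right) \frac{1}{-2}}}{4 + \frac{4}{2 \left(- \frac{1}{3}\right) \frac{1}{-2}}} = -527 + \frac{-5 + \frac{4}{2 \left(- \frac{1}{3}\right) \left(- \frac{1}{2}\right)}}{4 + \frac{4}{2 \left(- \frac{1}{3}\right) \left(- \frac{1}{2}\right)}} = -527 + \frac{-5 + 4 \frac{1}{\frac{1}{3}}}{4 + 4 \frac{1}{\frac{1}{3}}} = -527 + \frac{-5 + 4 \cdot 3}{4 + 4 \cdot 3} = -527 + \frac{-5 + 12}{4 + 12} = -527 + \frac{1}{16} \cdot 7 = -527 + \frac{7}{16} = - \frac{8425}{16}$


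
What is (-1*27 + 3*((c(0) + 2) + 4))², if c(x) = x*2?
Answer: 81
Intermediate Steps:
c(x) = 2*x
(-1*27 + 3*((c(0) + 2) + 4))² = (-1*27 + 3*((2*0 + 2) + 4))² = (-27 + 3*((0 + 2) + 4))² = (-27 + 3*(2 + 4))² = (-27 + 3*6)² = (-27 + 18)² = (-9)² = 81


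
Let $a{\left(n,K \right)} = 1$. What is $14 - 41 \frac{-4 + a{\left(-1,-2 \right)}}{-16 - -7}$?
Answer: $\frac{1}{3} \approx 0.33333$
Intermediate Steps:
$14 - 41 \frac{-4 + a{\left(-1,-2 \right)}}{-16 - -7} = 14 - 41 \frac{-4 + 1}{-16 - -7} = 14 - 41 \left(- \frac{3}{-16 + 7}\right) = 14 - 41 \left(- \frac{3}{-9}\right) = 14 - 41 \left(\left(-3\right) \left(- \frac{1}{9}\right)\right) = 14 - \frac{41}{3} = \frac{1}{3}$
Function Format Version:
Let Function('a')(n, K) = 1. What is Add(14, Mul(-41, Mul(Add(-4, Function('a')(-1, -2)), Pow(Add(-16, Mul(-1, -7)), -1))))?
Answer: Rational(1, 3) ≈ 0.33333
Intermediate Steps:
Add(14, Mul(-41, Mul(Add(-4, Function('a')(-1, -2)), Pow(Add(-16, Mul(-1, -7)), -1)))) = Add(14, Mul(-41, Mul(Add(-4, 1), Pow(Add(-16, Mul(-1, -7)), -1)))) = Add(14, Mul(-41, Mul(-3, Pow(Add(-16, 7), -1)))) = Add(14, Mul(-41, Mul(-3, Pow(-9, -1)))) = Add(14, Mul(-41, Mul(-3, Rational(-1, 9)))) = Add(14, Mul(-41, Rational(1, 3))) = Add(14, Rational(-41, 3)) = Rational(1, 3)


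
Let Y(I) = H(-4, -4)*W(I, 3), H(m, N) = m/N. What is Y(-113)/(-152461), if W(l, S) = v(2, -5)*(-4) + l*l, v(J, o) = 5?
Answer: -12749/152461 ≈ -0.083621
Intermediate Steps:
W(l, S) = -20 + l**2 (W(l, S) = 5*(-4) + l*l = -20 + l**2)
Y(I) = -20 + I**2 (Y(I) = (-4/(-4))*(-20 + I**2) = (-4*(-1/4))*(-20 + I**2) = 1*(-20 + I**2) = -20 + I**2)
Y(-113)/(-152461) = (-20 + (-113)**2)/(-152461) = (-20 + 12769)*(-1/152461) = 12749*(-1/152461) = -12749/152461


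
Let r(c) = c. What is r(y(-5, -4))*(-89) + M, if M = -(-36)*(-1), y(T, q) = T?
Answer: 409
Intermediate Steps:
M = -36 (M = -9*4 = -36)
r(y(-5, -4))*(-89) + M = -5*(-89) - 36 = 445 - 36 = 409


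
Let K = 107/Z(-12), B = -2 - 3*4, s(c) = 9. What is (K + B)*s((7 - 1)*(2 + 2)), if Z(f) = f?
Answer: -825/4 ≈ -206.25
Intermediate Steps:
B = -14 (B = -2 - 12 = -14)
K = -107/12 (K = 107/(-12) = 107*(-1/12) = -107/12 ≈ -8.9167)
(K + B)*s((7 - 1)*(2 + 2)) = (-107/12 - 14)*9 = -275/12*9 = -825/4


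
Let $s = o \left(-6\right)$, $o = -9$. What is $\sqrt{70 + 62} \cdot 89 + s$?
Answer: $54 + 178 \sqrt{33} \approx 1076.5$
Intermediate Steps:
$s = 54$ ($s = \left(-9\right) \left(-6\right) = 54$)
$\sqrt{70 + 62} \cdot 89 + s = \sqrt{70 + 62} \cdot 89 + 54 = \sqrt{132} \cdot 89 + 54 = 2 \sqrt{33} \cdot 89 + 54 = 178 \sqrt{33} + 54 = 54 + 178 \sqrt{33}$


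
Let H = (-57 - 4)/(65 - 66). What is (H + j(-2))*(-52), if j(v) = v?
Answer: -3068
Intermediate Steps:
H = 61 (H = -61/(-1) = -61*(-1) = 61)
(H + j(-2))*(-52) = (61 - 2)*(-52) = 59*(-52) = -3068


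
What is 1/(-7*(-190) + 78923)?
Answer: 1/80253 ≈ 1.2461e-5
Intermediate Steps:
1/(-7*(-190) + 78923) = 1/(1330 + 78923) = 1/80253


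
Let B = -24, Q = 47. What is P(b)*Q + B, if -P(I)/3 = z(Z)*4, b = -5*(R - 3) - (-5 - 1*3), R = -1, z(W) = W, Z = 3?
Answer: -1716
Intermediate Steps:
b = 28 (b = -5*(-1 - 3) - (-5 - 1*3) = -5*(-4) - (-5 - 3) = 20 - 1*(-8) = 20 + 8 = 28)
P(I) = -36 (P(I) = -9*4 = -3*12 = -36)
P(b)*Q + B = -36*47 - 24 = -1692 - 24 = -1716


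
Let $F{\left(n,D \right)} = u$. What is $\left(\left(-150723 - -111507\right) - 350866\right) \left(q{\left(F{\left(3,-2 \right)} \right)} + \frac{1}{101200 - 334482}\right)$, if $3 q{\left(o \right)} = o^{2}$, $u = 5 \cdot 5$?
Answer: $- \frac{4062460145161}{49989} \approx -8.1267 \cdot 10^{7}$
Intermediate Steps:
$u = 25$
$F{\left(n,D \right)} = 25$
$q{\left(o \right)} = \frac{o^{2}}{3}$
$\left(\left(-150723 - -111507\right) - 350866\right) \left(q{\left(F{\left(3,-2 \right)} \right)} + \frac{1}{101200 - 334482}\right) = \left(\left(-150723 - -111507\right) - 350866\right) \left(\frac{25^{2}}{3} + \frac{1}{101200 - 334482}\right) = \left(\left(-150723 + 111507\right) - 350866\right) \left(\frac{1}{3} \cdot 625 + \frac{1}{-233282}\right) = \left(-39216 - 350866\right) \left(\frac{625}{3} - \frac{1}{233282}\right) = \left(-390082\right) \frac{145801247}{699846} = - \frac{4062460145161}{49989}$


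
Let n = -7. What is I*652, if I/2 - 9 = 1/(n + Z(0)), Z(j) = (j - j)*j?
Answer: 80848/7 ≈ 11550.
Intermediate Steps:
Z(j) = 0 (Z(j) = 0*j = 0)
I = 124/7 (I = 18 + 2/(-7 + 0) = 18 + 2/(-7) = 18 + 2*(-⅐) = 18 - 2/7 = 124/7 ≈ 17.714)
I*652 = (124/7)*652 = 80848/7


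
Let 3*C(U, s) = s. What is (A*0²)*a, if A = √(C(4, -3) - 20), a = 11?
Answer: 0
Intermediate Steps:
C(U, s) = s/3
A = I*√21 (A = √((⅓)*(-3) - 20) = √(-1 - 20) = √(-21) = I*√21 ≈ 4.5826*I)
(A*0²)*a = ((I*√21)*0²)*11 = ((I*√21)*0)*11 = 0*11 = 0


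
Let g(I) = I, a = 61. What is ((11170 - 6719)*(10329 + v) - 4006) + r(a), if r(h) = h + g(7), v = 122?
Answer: 46513463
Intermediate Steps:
r(h) = 7 + h (r(h) = h + 7 = 7 + h)
((11170 - 6719)*(10329 + v) - 4006) + r(a) = ((11170 - 6719)*(10329 + 122) - 4006) + (7 + 61) = (4451*10451 - 4006) + 68 = (46517401 - 4006) + 68 = 46513395 + 68 = 46513463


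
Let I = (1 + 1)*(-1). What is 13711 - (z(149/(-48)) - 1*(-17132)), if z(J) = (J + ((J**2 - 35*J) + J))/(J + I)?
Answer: -39972743/11760 ≈ -3399.0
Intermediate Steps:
I = -2 (I = 2*(-1) = -2)
z(J) = (J**2 - 33*J)/(-2 + J) (z(J) = (J + ((J**2 - 35*J) + J))/(J - 2) = (J + (J**2 - 34*J))/(-2 + J) = (J**2 - 33*J)/(-2 + J))
13711 - (z(149/(-48)) - 1*(-17132)) = 13711 - ((149/(-48))*(-33 + 149/(-48))/(-2 + 149/(-48)) - 1*(-17132)) = 13711 - ((149*(-1/48))*(-33 + 149*(-1/48))/(-2 + 149*(-1/48)) + 17132) = 13711 - (-149*(-33 - 149/48)/(48*(-2 - 149/48)) + 17132) = 13711 - (-149/48*(-1733/48)/(-245/48) + 17132) = 13711 - (-149/48*(-48/245)*(-1733/48) + 17132) = 13711 - (-258217/11760 + 17132) = 13711 - 1*201214103/11760 = 13711 - 201214103/11760 = -39972743/11760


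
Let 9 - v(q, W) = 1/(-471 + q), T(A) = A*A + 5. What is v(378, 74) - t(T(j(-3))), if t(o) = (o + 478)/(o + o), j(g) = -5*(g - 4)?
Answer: 52851/6355 ≈ 8.3164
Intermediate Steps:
j(g) = 20 - 5*g (j(g) = -5*(-4 + g) = 20 - 5*g)
T(A) = 5 + A² (T(A) = A² + 5 = 5 + A²)
v(q, W) = 9 - 1/(-471 + q)
t(o) = (478 + o)/(2*o) (t(o) = (478 + o)/((2*o)) = (478 + o)*(1/(2*o)) = (478 + o)/(2*o))
v(378, 74) - t(T(j(-3))) = (-4240 + 9*378)/(-471 + 378) - (478 + (5 + (20 - 5*(-3))²))/(2*(5 + (20 - 5*(-3))²)) = (-4240 + 3402)/(-93) - (478 + (5 + (20 + 15)²))/(2*(5 + (20 + 15)²)) = -1/93*(-838) - (478 + (5 + 35²))/(2*(5 + 35²)) = 838/93 - (478 + (5 + 1225))/(2*(5 + 1225)) = 838/93 - (478 + 1230)/(2*1230) = 838/93 - 1708/(2*1230) = 838/93 - 1*427/615 = 838/93 - 427/615 = 52851/6355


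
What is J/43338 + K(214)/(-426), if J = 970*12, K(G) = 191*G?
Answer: -147203231/1538499 ≈ -95.680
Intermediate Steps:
J = 11640
J/43338 + K(214)/(-426) = 11640/43338 + (191*214)/(-426) = 11640*(1/43338) + 40874*(-1/426) = 1940/7223 - 20437/213 = -147203231/1538499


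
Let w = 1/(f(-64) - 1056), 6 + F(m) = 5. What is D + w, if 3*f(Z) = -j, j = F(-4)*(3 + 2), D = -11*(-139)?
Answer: 4836224/3163 ≈ 1529.0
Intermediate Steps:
F(m) = -1 (F(m) = -6 + 5 = -1)
D = 1529
j = -5 (j = -(3 + 2) = -1*5 = -5)
f(Z) = 5/3 (f(Z) = (-1*(-5))/3 = (⅓)*5 = 5/3)
w = -3/3163 (w = 1/(5/3 - 1056) = 1/(-3163/3) = -3/3163 ≈ -0.00094847)
D + w = 1529 - 3/3163 = 4836224/3163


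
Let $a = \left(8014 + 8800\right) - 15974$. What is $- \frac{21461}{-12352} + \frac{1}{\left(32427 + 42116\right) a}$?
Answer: $\frac{167975570459}{96679289280} \approx 1.7375$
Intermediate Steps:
$a = 840$ ($a = 16814 - 15974 = 840$)
$- \frac{21461}{-12352} + \frac{1}{\left(32427 + 42116\right) a} = - \frac{21461}{-12352} + \frac{1}{\left(32427 + 42116\right) 840} = \left(-21461\right) \left(- \frac{1}{12352}\right) + \frac{1}{74543} \cdot \frac{1}{840} = \frac{21461}{12352} + \frac{1}{74543} \cdot \frac{1}{840} = \frac{21461}{12352} + \frac{1}{62616120} = \frac{167975570459}{96679289280}$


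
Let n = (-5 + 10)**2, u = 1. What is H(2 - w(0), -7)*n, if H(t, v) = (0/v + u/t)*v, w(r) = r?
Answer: -175/2 ≈ -87.500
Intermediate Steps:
n = 25 (n = 5**2 = 25)
H(t, v) = v/t (H(t, v) = (0/v + 1/t)*v = (0 + 1/t)*v = v/t)
H(2 - w(0), -7)*n = -7/(2 - 1*0)*25 = -7/(2 + 0)*25 = -7/2*25 = -175/2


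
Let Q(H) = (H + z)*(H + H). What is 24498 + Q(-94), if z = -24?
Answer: 46682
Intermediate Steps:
Q(H) = 2*H*(-24 + H) (Q(H) = (H - 24)*(H + H) = (-24 + H)*(2*H) = 2*H*(-24 + H))
24498 + Q(-94) = 24498 + 2*(-94)*(-24 - 94) = 24498 + 2*(-94)*(-118) = 24498 + 22184 = 46682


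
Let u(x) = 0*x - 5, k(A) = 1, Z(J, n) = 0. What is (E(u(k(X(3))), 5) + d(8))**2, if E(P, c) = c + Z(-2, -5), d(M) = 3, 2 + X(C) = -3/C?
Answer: 64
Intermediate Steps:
X(C) = -2 - 3/C
u(x) = -5 (u(x) = 0 - 5 = -5)
E(P, c) = c (E(P, c) = c + 0 = c)
(E(u(k(X(3))), 5) + d(8))**2 = (5 + 3)**2 = 8**2 = 64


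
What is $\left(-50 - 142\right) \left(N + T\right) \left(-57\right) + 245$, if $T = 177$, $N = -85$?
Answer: $1007093$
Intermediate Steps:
$\left(-50 - 142\right) \left(N + T\right) \left(-57\right) + 245 = \left(-50 - 142\right) \left(-85 + 177\right) \left(-57\right) + 245 = \left(-192\right) 92 \left(-57\right) + 245 = \left(-17664\right) \left(-57\right) + 245 = 1006848 + 245 = 1007093$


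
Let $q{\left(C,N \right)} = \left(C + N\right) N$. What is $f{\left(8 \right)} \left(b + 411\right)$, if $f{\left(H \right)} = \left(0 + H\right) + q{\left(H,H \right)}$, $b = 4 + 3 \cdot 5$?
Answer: $58480$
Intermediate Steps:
$q{\left(C,N \right)} = N \left(C + N\right)$
$b = 19$ ($b = 4 + 15 = 19$)
$f{\left(H \right)} = H + 2 H^{2}$ ($f{\left(H \right)} = \left(0 + H\right) + H \left(H + H\right) = H + H 2 H = H + 2 H^{2}$)
$f{\left(8 \right)} \left(b + 411\right) = 8 \left(1 + 2 \cdot 8\right) \left(19 + 411\right) = 8 \left(1 + 16\right) 430 = 8 \cdot 17 \cdot 430 = 136 \cdot 430 = 58480$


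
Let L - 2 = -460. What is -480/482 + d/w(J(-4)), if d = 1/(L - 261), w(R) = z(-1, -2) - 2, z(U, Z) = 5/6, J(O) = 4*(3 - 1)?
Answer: -1206474/1212953 ≈ -0.99466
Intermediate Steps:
J(O) = 8 (J(O) = 4*2 = 8)
L = -458 (L = 2 - 460 = -458)
z(U, Z) = ⅚ (z(U, Z) = 5*(⅙) = ⅚)
w(R) = -7/6 (w(R) = ⅚ - 2 = -7/6)
d = -1/719 (d = 1/(-458 - 261) = 1/(-719) = -1/719 ≈ -0.0013908)
-480/482 + d/w(J(-4)) = -480/482 - 1/(719*(-7/6)) = -480*1/482 - 1/719*(-6/7) = -240/241 + 6/5033 = -1206474/1212953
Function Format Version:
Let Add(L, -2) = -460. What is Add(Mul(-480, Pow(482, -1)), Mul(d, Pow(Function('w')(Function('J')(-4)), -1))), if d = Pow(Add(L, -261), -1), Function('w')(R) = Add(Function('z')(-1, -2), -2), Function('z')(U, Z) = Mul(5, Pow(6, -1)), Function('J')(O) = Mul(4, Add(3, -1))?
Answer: Rational(-1206474, 1212953) ≈ -0.99466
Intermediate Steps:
Function('J')(O) = 8 (Function('J')(O) = Mul(4, 2) = 8)
L = -458 (L = Add(2, -460) = -458)
Function('z')(U, Z) = Rational(5, 6) (Function('z')(U, Z) = Mul(5, Rational(1, 6)) = Rational(5, 6))
Function('w')(R) = Rational(-7, 6) (Function('w')(R) = Add(Rational(5, 6), -2) = Rational(-7, 6))
d = Rational(-1, 719) (d = Pow(Add(-458, -261), -1) = Pow(-719, -1) = Rational(-1, 719) ≈ -0.0013908)
Add(Mul(-480, Pow(482, -1)), Mul(d, Pow(Function('w')(Function('J')(-4)), -1))) = Add(Mul(-480, Pow(482, -1)), Mul(Rational(-1, 719), Pow(Rational(-7, 6), -1))) = Add(Mul(-480, Rational(1, 482)), Mul(Rational(-1, 719), Rational(-6, 7))) = Add(Rational(-240, 241), Rational(6, 5033)) = Rational(-1206474, 1212953)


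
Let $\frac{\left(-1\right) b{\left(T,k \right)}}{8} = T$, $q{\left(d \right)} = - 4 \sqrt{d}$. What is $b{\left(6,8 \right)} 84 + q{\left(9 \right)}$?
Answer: $-4044$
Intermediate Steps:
$b{\left(T,k \right)} = - 8 T$
$b{\left(6,8 \right)} 84 + q{\left(9 \right)} = \left(-8\right) 6 \cdot 84 - 4 \sqrt{9} = \left(-48\right) 84 - 12 = -4032 - 12 = -4044$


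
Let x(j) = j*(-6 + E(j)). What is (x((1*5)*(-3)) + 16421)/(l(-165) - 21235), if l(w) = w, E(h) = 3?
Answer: -8233/10700 ≈ -0.76944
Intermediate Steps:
x(j) = -3*j (x(j) = j*(-6 + 3) = j*(-3) = -3*j)
(x((1*5)*(-3)) + 16421)/(l(-165) - 21235) = (-3*1*5*(-3) + 16421)/(-165 - 21235) = (-15*(-3) + 16421)/(-21400) = (-3*(-15) + 16421)*(-1/21400) = (45 + 16421)*(-1/21400) = 16466*(-1/21400) = -8233/10700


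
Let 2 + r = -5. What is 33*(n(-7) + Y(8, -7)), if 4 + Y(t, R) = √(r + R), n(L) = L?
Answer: -363 + 33*I*√14 ≈ -363.0 + 123.47*I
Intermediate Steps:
r = -7 (r = -2 - 5 = -7)
Y(t, R) = -4 + √(-7 + R)
33*(n(-7) + Y(8, -7)) = 33*(-7 + (-4 + √(-7 - 7))) = 33*(-7 + (-4 + √(-14))) = 33*(-7 + (-4 + I*√14)) = 33*(-11 + I*√14) = -363 + 33*I*√14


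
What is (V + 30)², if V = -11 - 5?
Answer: 196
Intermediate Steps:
V = -16
(V + 30)² = (-16 + 30)² = 14² = 196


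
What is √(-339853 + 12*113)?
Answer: I*√338497 ≈ 581.8*I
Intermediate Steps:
√(-339853 + 12*113) = √(-339853 + 1356) = √(-338497) = I*√338497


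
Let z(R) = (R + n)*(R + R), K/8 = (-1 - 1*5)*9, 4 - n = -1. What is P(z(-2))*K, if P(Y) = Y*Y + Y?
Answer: -57024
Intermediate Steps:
n = 5 (n = 4 - 1*(-1) = 4 + 1 = 5)
K = -432 (K = 8*((-1 - 1*5)*9) = 8*((-1 - 5)*9) = 8*(-6*9) = 8*(-54) = -432)
z(R) = 2*R*(5 + R) (z(R) = (R + 5)*(R + R) = (5 + R)*(2*R) = 2*R*(5 + R))
P(Y) = Y + Y² (P(Y) = Y² + Y = Y + Y²)
P(z(-2))*K = ((2*(-2)*(5 - 2))*(1 + 2*(-2)*(5 - 2)))*(-432) = ((2*(-2)*3)*(1 + 2*(-2)*3))*(-432) = -12*(1 - 12)*(-432) = -12*(-11)*(-432) = 132*(-432) = -57024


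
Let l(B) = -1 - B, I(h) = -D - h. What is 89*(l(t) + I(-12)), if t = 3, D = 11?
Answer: -267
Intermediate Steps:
I(h) = -11 - h (I(h) = -1*11 - h = -11 - h)
89*(l(t) + I(-12)) = 89*((-1 - 1*3) + (-11 - 1*(-12))) = 89*((-1 - 3) + (-11 + 12)) = 89*(-4 + 1) = 89*(-3) = -267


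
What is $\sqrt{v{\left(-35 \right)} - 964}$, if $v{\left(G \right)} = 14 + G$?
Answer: $i \sqrt{985} \approx 31.385 i$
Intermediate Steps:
$\sqrt{v{\left(-35 \right)} - 964} = \sqrt{\left(14 - 35\right) - 964} = \sqrt{-21 - 964} = \sqrt{-985} = i \sqrt{985}$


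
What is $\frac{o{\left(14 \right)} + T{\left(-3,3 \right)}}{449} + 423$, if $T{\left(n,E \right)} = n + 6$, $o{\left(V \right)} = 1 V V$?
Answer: $\frac{190126}{449} \approx 423.44$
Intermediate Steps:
$o{\left(V \right)} = V^{2}$ ($o{\left(V \right)} = V V = V^{2}$)
$T{\left(n,E \right)} = 6 + n$
$\frac{o{\left(14 \right)} + T{\left(-3,3 \right)}}{449} + 423 = \frac{14^{2} + \left(6 - 3\right)}{449} + 423 = \frac{196 + 3}{449} + 423 = \frac{1}{449} \cdot 199 + 423 = \frac{199}{449} + 423 = \frac{190126}{449}$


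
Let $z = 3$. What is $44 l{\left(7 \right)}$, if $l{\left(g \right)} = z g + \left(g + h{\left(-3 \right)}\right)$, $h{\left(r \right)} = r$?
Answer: $1100$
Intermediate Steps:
$l{\left(g \right)} = -3 + 4 g$ ($l{\left(g \right)} = 3 g + \left(g - 3\right) = 3 g + \left(-3 + g\right) = -3 + 4 g$)
$44 l{\left(7 \right)} = 44 \left(-3 + 4 \cdot 7\right) = 44 \left(-3 + 28\right) = 44 \cdot 25 = 1100$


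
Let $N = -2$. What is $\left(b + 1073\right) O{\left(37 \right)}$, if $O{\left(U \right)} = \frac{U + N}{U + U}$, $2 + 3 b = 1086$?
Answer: $\frac{150605}{222} \approx 678.4$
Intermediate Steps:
$b = \frac{1084}{3}$ ($b = - \frac{2}{3} + \frac{1}{3} \cdot 1086 = - \frac{2}{3} + 362 = \frac{1084}{3} \approx 361.33$)
$O{\left(U \right)} = \frac{-2 + U}{2 U}$ ($O{\left(U \right)} = \frac{U - 2}{U + U} = \frac{-2 + U}{2 U}$)
$\left(b + 1073\right) O{\left(37 \right)} = \left(\frac{1084}{3} + 1073\right) \frac{-2 + 37}{2 \cdot 37} = \frac{4303 \cdot \frac{1}{2} \cdot \frac{1}{37} \cdot 35}{3} = \frac{4303}{3} \cdot \frac{35}{74} = \frac{150605}{222}$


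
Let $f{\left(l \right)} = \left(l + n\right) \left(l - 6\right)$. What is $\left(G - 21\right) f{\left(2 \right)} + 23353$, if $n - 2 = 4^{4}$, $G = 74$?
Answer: $-31767$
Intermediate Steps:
$n = 258$ ($n = 2 + 4^{4} = 2 + 256 = 258$)
$f{\left(l \right)} = \left(-6 + l\right) \left(258 + l\right)$ ($f{\left(l \right)} = \left(l + 258\right) \left(l - 6\right) = \left(258 + l\right) \left(-6 + l\right) = \left(-6 + l\right) \left(258 + l\right)$)
$\left(G - 21\right) f{\left(2 \right)} + 23353 = \left(74 - 21\right) \left(-1548 + 2^{2} + 252 \cdot 2\right) + 23353 = 53 \left(-1548 + 4 + 504\right) + 23353 = 53 \left(-1040\right) + 23353 = -55120 + 23353 = -31767$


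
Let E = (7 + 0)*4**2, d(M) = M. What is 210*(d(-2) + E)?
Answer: 23100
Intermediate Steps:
E = 112 (E = 7*16 = 112)
210*(d(-2) + E) = 210*(-2 + 112) = 210*110 = 23100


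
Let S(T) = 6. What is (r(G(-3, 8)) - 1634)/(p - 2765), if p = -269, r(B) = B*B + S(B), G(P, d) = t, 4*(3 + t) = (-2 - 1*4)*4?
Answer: 1547/3034 ≈ 0.50989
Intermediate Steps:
t = -9 (t = -3 + ((-2 - 1*4)*4)/4 = -3 + ((-2 - 4)*4)/4 = -3 + (-6*4)/4 = -3 + (¼)*(-24) = -3 - 6 = -9)
G(P, d) = -9
r(B) = 6 + B² (r(B) = B*B + 6 = B² + 6 = 6 + B²)
(r(G(-3, 8)) - 1634)/(p - 2765) = ((6 + (-9)²) - 1634)/(-269 - 2765) = ((6 + 81) - 1634)/(-3034) = (87 - 1634)*(-1/3034) = -1547*(-1/3034) = 1547/3034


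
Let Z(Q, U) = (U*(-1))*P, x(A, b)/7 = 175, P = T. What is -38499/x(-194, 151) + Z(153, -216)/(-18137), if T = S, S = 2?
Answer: -99826509/3173975 ≈ -31.452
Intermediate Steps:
T = 2
P = 2
x(A, b) = 1225 (x(A, b) = 7*175 = 1225)
Z(Q, U) = -2*U (Z(Q, U) = (U*(-1))*2 = -U*2 = -2*U)
-38499/x(-194, 151) + Z(153, -216)/(-18137) = -38499/1225 - 2*(-216)/(-18137) = -38499*1/1225 + 432*(-1/18137) = -38499/1225 - 432/18137 = -99826509/3173975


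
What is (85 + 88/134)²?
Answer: 32936121/4489 ≈ 7337.1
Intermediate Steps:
(85 + 88/134)² = (85 + 88*(1/134))² = (85 + 44/67)² = (5739/67)² = 32936121/4489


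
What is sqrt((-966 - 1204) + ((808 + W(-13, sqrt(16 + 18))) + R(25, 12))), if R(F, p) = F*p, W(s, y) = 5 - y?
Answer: sqrt(-1057 - sqrt(34)) ≈ 32.601*I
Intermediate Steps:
sqrt((-966 - 1204) + ((808 + W(-13, sqrt(16 + 18))) + R(25, 12))) = sqrt((-966 - 1204) + ((808 + (5 - sqrt(16 + 18))) + 25*12)) = sqrt(-2170 + ((808 + (5 - sqrt(34))) + 300)) = sqrt(-2170 + ((813 - sqrt(34)) + 300)) = sqrt(-2170 + (1113 - sqrt(34))) = sqrt(-1057 - sqrt(34))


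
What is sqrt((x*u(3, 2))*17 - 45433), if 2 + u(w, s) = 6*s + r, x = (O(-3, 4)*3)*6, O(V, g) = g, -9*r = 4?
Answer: I*sqrt(33737) ≈ 183.68*I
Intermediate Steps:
r = -4/9 (r = -1/9*4 = -4/9 ≈ -0.44444)
x = 72 (x = (4*3)*6 = 12*6 = 72)
u(w, s) = -22/9 + 6*s (u(w, s) = -2 + (6*s - 4/9) = -2 + (-4/9 + 6*s) = -22/9 + 6*s)
sqrt((x*u(3, 2))*17 - 45433) = sqrt((72*(-22/9 + 6*2))*17 - 45433) = sqrt((72*(-22/9 + 12))*17 - 45433) = sqrt((72*(86/9))*17 - 45433) = sqrt(688*17 - 45433) = sqrt(11696 - 45433) = sqrt(-33737) = I*sqrt(33737)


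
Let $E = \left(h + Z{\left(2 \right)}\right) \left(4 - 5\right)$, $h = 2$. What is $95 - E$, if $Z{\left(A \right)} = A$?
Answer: $99$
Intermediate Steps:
$E = -4$ ($E = \left(2 + 2\right) \left(4 - 5\right) = 4 \left(4 - 5\right) = 4 \left(-1\right) = -4$)
$95 - E = 95 - -4 = 95 + 4 = 99$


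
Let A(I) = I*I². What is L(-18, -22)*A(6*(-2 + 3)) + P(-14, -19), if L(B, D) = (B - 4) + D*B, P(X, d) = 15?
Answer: 80799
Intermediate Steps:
A(I) = I³
L(B, D) = -4 + B + B*D (L(B, D) = (-4 + B) + B*D = -4 + B + B*D)
L(-18, -22)*A(6*(-2 + 3)) + P(-14, -19) = (-4 - 18 - 18*(-22))*(6*(-2 + 3))³ + 15 = (-4 - 18 + 396)*(6*1)³ + 15 = 374*6³ + 15 = 374*216 + 15 = 80784 + 15 = 80799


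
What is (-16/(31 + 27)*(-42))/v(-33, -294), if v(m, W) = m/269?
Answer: -30128/319 ≈ -94.445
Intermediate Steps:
v(m, W) = m/269 (v(m, W) = m*(1/269) = m/269)
(-16/(31 + 27)*(-42))/v(-33, -294) = (-16/(31 + 27)*(-42))/(((1/269)*(-33))) = (-16/58*(-42))/(-33/269) = (-16*1/58*(-42))*(-269/33) = -8/29*(-42)*(-269/33) = (336/29)*(-269/33) = -30128/319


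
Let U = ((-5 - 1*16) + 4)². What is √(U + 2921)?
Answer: √3210 ≈ 56.657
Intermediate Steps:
U = 289 (U = ((-5 - 16) + 4)² = (-21 + 4)² = (-17)² = 289)
√(U + 2921) = √(289 + 2921) = √3210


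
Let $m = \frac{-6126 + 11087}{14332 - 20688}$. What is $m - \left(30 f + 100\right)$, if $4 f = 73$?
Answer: $- \frac{4120471}{6356} \approx -648.28$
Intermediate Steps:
$m = - \frac{4961}{6356}$ ($m = \frac{4961}{-6356} = 4961 \left(- \frac{1}{6356}\right) = - \frac{4961}{6356} \approx -0.78052$)
$f = \frac{73}{4}$ ($f = \frac{1}{4} \cdot 73 = \frac{73}{4} \approx 18.25$)
$m - \left(30 f + 100\right) = - \frac{4961}{6356} - \left(30 \cdot \frac{73}{4} + 100\right) = - \frac{4961}{6356} - \left(\frac{1095}{2} + 100\right) = - \frac{4961}{6356} - \frac{1295}{2} = - \frac{4120471}{6356}$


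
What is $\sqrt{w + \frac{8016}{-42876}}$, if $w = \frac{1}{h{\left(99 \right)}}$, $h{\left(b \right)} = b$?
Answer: $\frac{i \sqrt{30355017}}{13101} \approx 0.42054 i$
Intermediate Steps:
$w = \frac{1}{99} \approx 0.010101$
$\sqrt{w + \frac{8016}{-42876}} = \sqrt{\frac{1}{99} + \frac{8016}{-42876}} = \sqrt{\frac{1}{99} + 8016 \left(- \frac{1}{42876}\right)} = \sqrt{\frac{1}{99} - \frac{668}{3573}} = \sqrt{- \frac{2317}{13101}} = \frac{i \sqrt{30355017}}{13101}$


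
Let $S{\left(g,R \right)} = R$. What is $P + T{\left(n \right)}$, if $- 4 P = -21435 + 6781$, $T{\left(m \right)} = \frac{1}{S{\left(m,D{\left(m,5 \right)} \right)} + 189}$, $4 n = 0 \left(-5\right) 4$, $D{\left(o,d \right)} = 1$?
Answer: $\frac{348033}{95} \approx 3663.5$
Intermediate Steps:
$n = 0$ ($n = \frac{0 \left(-5\right) 4}{4} = \frac{0 \cdot 4}{4} = \frac{1}{4} \cdot 0 = 0$)
$T{\left(m \right)} = \frac{1}{190}$ ($T{\left(m \right)} = \frac{1}{1 + 189} = \frac{1}{190}$)
$P = \frac{7327}{2}$ ($P = - \frac{-21435 + 6781}{4} = \left(- \frac{1}{4}\right) \left(-14654\right) = \frac{7327}{2} \approx 3663.5$)
$P + T{\left(n \right)} = \frac{7327}{2} + \frac{1}{190} = \frac{348033}{95}$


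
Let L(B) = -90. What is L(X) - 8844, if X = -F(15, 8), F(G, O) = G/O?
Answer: -8934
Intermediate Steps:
X = -15/8 ≈ -1.8750
L(X) - 8844 = -90 - 8844 = -8934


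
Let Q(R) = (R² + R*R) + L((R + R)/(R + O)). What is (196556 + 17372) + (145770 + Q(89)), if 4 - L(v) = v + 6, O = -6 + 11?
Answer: 17650197/47 ≈ 3.7554e+5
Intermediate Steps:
O = 5
L(v) = -2 - v (L(v) = 4 - (v + 6) = 4 - (6 + v) = 4 + (-6 - v) = -2 - v)
Q(R) = -2 + 2*R² - 2*R/(5 + R) (Q(R) = (R² + R*R) + (-2 - (R + R)/(R + 5)) = (R² + R²) + (-2 - 2*R/(5 + R)) = 2*R² + (-2 - 2*R/(5 + R)) = -2 + 2*R² - 2*R/(5 + R))
(196556 + 17372) + (145770 + Q(89)) = (196556 + 17372) + (145770 + 2*(-1*89 + (-1 + 89²)*(5 + 89))/(5 + 89)) = 213928 + (145770 + 2*(-89 + (-1 + 7921)*94)/94) = 213928 + (145770 + 2*(1/94)*(-89 + 7920*94)) = 213928 + (145770 + 2*(1/94)*(-89 + 744480)) = 213928 + (145770 + 2*(1/94)*744391) = 213928 + (145770 + 744391/47) = 213928 + 7595581/47 = 17650197/47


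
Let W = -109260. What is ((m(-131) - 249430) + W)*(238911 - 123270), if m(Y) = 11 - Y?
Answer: -41462849268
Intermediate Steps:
((m(-131) - 249430) + W)*(238911 - 123270) = (((11 - 1*(-131)) - 249430) - 109260)*(238911 - 123270) = (((11 + 131) - 249430) - 109260)*115641 = ((142 - 249430) - 109260)*115641 = (-249288 - 109260)*115641 = -358548*115641 = -41462849268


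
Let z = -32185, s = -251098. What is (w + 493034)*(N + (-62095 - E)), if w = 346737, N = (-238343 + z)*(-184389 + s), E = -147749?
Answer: 98934691907171090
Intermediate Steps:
N = 117811427136 (N = (-238343 - 32185)*(-184389 - 251098) = -270528*(-435487) = 117811427136)
(w + 493034)*(N + (-62095 - E)) = (346737 + 493034)*(117811427136 + (-62095 - 1*(-147749))) = 839771*(117811427136 + (-62095 + 147749)) = 839771*(117811427136 + 85654) = 839771*117811512790 = 98934691907171090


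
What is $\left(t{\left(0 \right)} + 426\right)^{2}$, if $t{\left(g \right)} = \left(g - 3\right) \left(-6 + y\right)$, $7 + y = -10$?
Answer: $245025$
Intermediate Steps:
$y = -17$ ($y = -7 - 10 = -17$)
$t{\left(g \right)} = 69 - 23 g$ ($t{\left(g \right)} = \left(g - 3\right) \left(-6 - 17\right) = \left(g - 3\right) \left(-23\right) = \left(-3 + g\right) \left(-23\right) = 69 - 23 g$)
$\left(t{\left(0 \right)} + 426\right)^{2} = \left(\left(69 - 0\right) + 426\right)^{2} = \left(\left(69 + 0\right) + 426\right)^{2} = \left(69 + 426\right)^{2} = 495^{2} = 245025$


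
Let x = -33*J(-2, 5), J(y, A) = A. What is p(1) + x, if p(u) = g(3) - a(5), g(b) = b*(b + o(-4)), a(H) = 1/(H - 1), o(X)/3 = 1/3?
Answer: -613/4 ≈ -153.25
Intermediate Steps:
o(X) = 1 (o(X) = 3/3 = 3*(⅓) = 1)
a(H) = 1/(-1 + H)
g(b) = b*(1 + b) (g(b) = b*(b + 1) = b*(1 + b))
p(u) = 47/4 (p(u) = 3*(1 + 3) - 1/(-1 + 5) = 3*4 - 1/4 = 12 - 1*¼ = 12 - ¼ = 47/4)
x = -165 (x = -33*5 = -165)
p(1) + x = 47/4 - 165 = -613/4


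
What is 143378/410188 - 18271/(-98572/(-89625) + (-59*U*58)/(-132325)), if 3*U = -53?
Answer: -148135704598428878/5212963516437 ≈ -28417.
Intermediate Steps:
U = -53/3 (U = (⅓)*(-53) = -53/3 ≈ -17.667)
143378/410188 - 18271/(-98572/(-89625) + (-59*U*58)/(-132325)) = 143378/410188 - 18271/(-98572/(-89625) + (-59*(-53/3)*58)/(-132325)) = 143378*(1/410188) - 18271/(-98572*(-1/89625) + ((3127/3)*58)*(-1/132325)) = 71689/205094 - 18271/(98572/89625 + (181366/3)*(-1/132325)) = 71689/205094 - 18271/(98572/89625 - 181366/396975) = 71689/205094 - 18271/101669742/158128375 = 71689/205094 - 18271*158128375/101669742 = 71689/205094 - 2889163539625/101669742 = -148135704598428878/5212963516437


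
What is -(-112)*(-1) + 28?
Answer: -84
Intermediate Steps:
-(-112)*(-1) + 28 = -16*7 + 28 = -112 + 28 = -84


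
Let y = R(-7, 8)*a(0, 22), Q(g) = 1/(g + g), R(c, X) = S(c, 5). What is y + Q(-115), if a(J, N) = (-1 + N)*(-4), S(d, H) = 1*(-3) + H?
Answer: -38641/230 ≈ -168.00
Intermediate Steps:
S(d, H) = -3 + H
R(c, X) = 2 (R(c, X) = -3 + 5 = 2)
Q(g) = 1/(2*g)
a(J, N) = 4 - 4*N
y = -168 (y = 2*(4 - 4*22) = 2*(4 - 88) = 2*(-84) = -168)
y + Q(-115) = -168 + (½)/(-115) = -168 + (½)*(-1/115) = -168 - 1/230 = -38641/230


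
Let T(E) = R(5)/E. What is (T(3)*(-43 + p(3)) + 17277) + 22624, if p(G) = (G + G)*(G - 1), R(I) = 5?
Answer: 119548/3 ≈ 39849.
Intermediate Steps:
p(G) = 2*G*(-1 + G) (p(G) = (2*G)*(-1 + G) = 2*G*(-1 + G))
T(E) = 5/E
(T(3)*(-43 + p(3)) + 17277) + 22624 = ((5/3)*(-43 + 2*3*(-1 + 3)) + 17277) + 22624 = ((5*(1/3))*(-43 + 2*3*2) + 17277) + 22624 = (5*(-43 + 12)/3 + 17277) + 22624 = ((5/3)*(-31) + 17277) + 22624 = (-155/3 + 17277) + 22624 = 51676/3 + 22624 = 119548/3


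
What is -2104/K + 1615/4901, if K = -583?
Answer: 11253249/2857283 ≈ 3.9384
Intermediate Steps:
-2104/K + 1615/4901 = -2104/(-583) + 1615/4901 = -2104*(-1/583) + 1615*(1/4901) = 2104/583 + 1615/4901 = 11253249/2857283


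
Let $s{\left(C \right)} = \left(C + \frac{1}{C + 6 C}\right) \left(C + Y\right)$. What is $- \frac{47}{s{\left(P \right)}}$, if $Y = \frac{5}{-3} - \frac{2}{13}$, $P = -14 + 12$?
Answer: $- \frac{25662}{4321} \approx -5.9389$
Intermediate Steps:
$P = -2$
$Y = - \frac{71}{39}$ ($Y = 5 \left(- \frac{1}{3}\right) - \frac{2}{13} = - \frac{5}{3} - \frac{2}{13} = - \frac{71}{39} \approx -1.8205$)
$s{\left(C \right)} = \left(- \frac{71}{39} + C\right) \left(C + \frac{1}{7 C}\right)$ ($s{\left(C \right)} = \left(C + \frac{1}{C + 6 C}\right) \left(C - \frac{71}{39}\right) = \left(C + \frac{1}{7 C}\right) \left(- \frac{71}{39} + C\right) = \left(- \frac{71}{39} + C\right) \left(C + \frac{1}{7 C}\right)$)
$- \frac{47}{s{\left(P \right)}} = - \frac{47}{\frac{1}{273} \frac{1}{-2} \left(-71 - 2 \left(39 - -994 + 273 \left(-2\right)^{2}\right)\right)} = - \frac{47}{\frac{1}{273} \left(- \frac{1}{2}\right) \left(-71 - 2 \left(39 + 994 + 273 \cdot 4\right)\right)} = - \frac{47}{\frac{1}{273} \left(- \frac{1}{2}\right) \left(-71 - 2 \left(39 + 994 + 1092\right)\right)} = - \frac{47}{\frac{1}{273} \left(- \frac{1}{2}\right) \left(-71 - 4250\right)} = - \frac{47}{\frac{1}{273} \left(- \frac{1}{2}\right) \left(-4321\right)} = - \frac{47}{\frac{4321}{546}} = \left(-47\right) \frac{546}{4321} = - \frac{25662}{4321}$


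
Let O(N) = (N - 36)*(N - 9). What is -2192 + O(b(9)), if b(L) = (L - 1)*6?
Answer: -1724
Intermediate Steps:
b(L) = -6 + 6*L (b(L) = (-1 + L)*6 = -6 + 6*L)
O(N) = (-36 + N)*(-9 + N)
-2192 + O(b(9)) = -2192 + (324 + (-6 + 6*9)² - 45*(-6 + 6*9)) = -2192 + (324 + (-6 + 54)² - 45*(-6 + 54)) = -2192 + (324 + 48² - 45*48) = -2192 + (324 + 2304 - 2160) = -2192 + 468 = -1724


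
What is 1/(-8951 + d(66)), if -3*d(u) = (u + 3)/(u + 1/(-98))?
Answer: -6467/57888371 ≈ -0.00011172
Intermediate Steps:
d(u) = -(3 + u)/(3*(-1/98 + u)) (d(u) = -(u + 3)/(3*(u + 1/(-98))) = -(3 + u)/(3*(u - 1/98)) = -(3 + u)/(3*(-1/98 + u)))
1/(-8951 + d(66)) = 1/(-8951 + 98*(-3 - 1*66)/(3*(-1 + 98*66))) = 1/(-8951 + 98*(-3 - 66)/(3*(-1 + 6468))) = 1/(-8951 + (98/3)*(-69)/6467) = 1/(-8951 + (98/3)*(1/6467)*(-69)) = 1/(-8951 - 2254/6467) = 1/(-57888371/6467) = -6467/57888371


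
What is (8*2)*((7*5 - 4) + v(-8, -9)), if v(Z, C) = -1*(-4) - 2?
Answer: 528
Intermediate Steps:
v(Z, C) = 2 (v(Z, C) = 4 - 2 = 2)
(8*2)*((7*5 - 4) + v(-8, -9)) = (8*2)*((7*5 - 4) + 2) = 16*((35 - 4) + 2) = 16*(31 + 2) = 16*33 = 528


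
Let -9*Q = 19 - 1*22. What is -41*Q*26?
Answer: -1066/3 ≈ -355.33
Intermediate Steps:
Q = 1/3 (Q = -(19 - 1*22)/9 = -(19 - 22)/9 = -1/9*(-3) = 1/3 ≈ 0.33333)
-41*Q*26 = -41*1/3*26 = -41/3*26 = -1066/3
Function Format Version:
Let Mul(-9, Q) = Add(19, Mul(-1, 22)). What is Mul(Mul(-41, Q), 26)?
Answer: Rational(-1066, 3) ≈ -355.33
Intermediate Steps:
Q = Rational(1, 3) (Q = Mul(Rational(-1, 9), Add(19, Mul(-1, 22))) = Mul(Rational(-1, 9), Add(19, -22)) = Mul(Rational(-1, 9), -3) = Rational(1, 3) ≈ 0.33333)
Mul(Mul(-41, Q), 26) = Mul(Mul(-41, Rational(1, 3)), 26) = Mul(Rational(-41, 3), 26) = Rational(-1066, 3)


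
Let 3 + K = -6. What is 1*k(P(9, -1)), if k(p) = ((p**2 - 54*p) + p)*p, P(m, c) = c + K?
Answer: -6300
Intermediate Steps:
K = -9 (K = -3 - 6 = -9)
P(m, c) = -9 + c (P(m, c) = c - 9 = -9 + c)
k(p) = p*(p**2 - 53*p) (k(p) = (p**2 - 53*p)*p = p*(p**2 - 53*p))
1*k(P(9, -1)) = 1*((-9 - 1)**2*(-53 + (-9 - 1))) = 1*((-10)**2*(-53 - 10)) = 1*(100*(-63)) = 1*(-6300) = -6300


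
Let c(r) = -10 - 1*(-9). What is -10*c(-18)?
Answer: 10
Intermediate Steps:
c(r) = -1 (c(r) = -10 + 9 = -1)
-10*c(-18) = -10*(-1) = 10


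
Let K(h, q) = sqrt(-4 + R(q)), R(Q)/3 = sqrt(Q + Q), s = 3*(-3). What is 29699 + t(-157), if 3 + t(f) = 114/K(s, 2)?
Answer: 29696 + 57*sqrt(2) ≈ 29777.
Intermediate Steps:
s = -9
R(Q) = 3*sqrt(2)*sqrt(Q) (R(Q) = 3*sqrt(Q + Q) = 3*sqrt(2*Q) = 3*(sqrt(2)*sqrt(Q)) = 3*sqrt(2)*sqrt(Q))
K(h, q) = sqrt(-4 + 3*sqrt(2)*sqrt(q))
t(f) = -3 + 57*sqrt(2) (t(f) = -3 + 114/(sqrt(-4 + 3*sqrt(2)*sqrt(2))) = -3 + 114/(sqrt(-4 + 6)) = -3 + 114/(sqrt(2)) = -3 + 114*(sqrt(2)/2) = -3 + 57*sqrt(2))
29699 + t(-157) = 29699 + (-3 + 57*sqrt(2)) = 29696 + 57*sqrt(2)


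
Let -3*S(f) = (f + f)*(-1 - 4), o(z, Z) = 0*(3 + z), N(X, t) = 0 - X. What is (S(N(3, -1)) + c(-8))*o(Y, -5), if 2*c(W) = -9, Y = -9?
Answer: 0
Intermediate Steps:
N(X, t) = -X
o(z, Z) = 0
c(W) = -9/2 (c(W) = (½)*(-9) = -9/2)
S(f) = 10*f/3 (S(f) = -(f + f)*(-1 - 4)/3 = -2*f*(-5)/3 = -(-10)*f/3 = 10*f/3)
(S(N(3, -1)) + c(-8))*o(Y, -5) = (10*(-1*3)/3 - 9/2)*0 = ((10/3)*(-3) - 9/2)*0 = (-10 - 9/2)*0 = -29/2*0 = 0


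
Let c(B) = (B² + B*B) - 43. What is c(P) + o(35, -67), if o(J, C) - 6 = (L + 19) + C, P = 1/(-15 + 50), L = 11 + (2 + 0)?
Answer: -88198/1225 ≈ -71.998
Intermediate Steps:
L = 13 (L = 11 + 2 = 13)
P = 1/35 ≈ 0.028571
c(B) = -43 + 2*B² (c(B) = (B² + B²) - 43 = 2*B² - 43 = -43 + 2*B²)
o(J, C) = 38 + C (o(J, C) = 6 + ((13 + 19) + C) = 6 + (32 + C) = 38 + C)
c(P) + o(35, -67) = (-43 + 2*(1/35)²) + (38 - 67) = (-43 + 2*(1/1225)) - 29 = (-43 + 2/1225) - 29 = -52673/1225 - 29 = -88198/1225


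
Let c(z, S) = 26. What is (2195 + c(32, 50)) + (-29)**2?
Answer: 3062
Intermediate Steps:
(2195 + c(32, 50)) + (-29)**2 = (2195 + 26) + (-29)**2 = 2221 + 841 = 3062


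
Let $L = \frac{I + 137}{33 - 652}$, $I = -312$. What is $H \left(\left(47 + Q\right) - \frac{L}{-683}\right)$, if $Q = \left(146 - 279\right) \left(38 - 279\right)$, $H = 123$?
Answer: $\frac{1669250450625}{422777} \approx 3.9483 \cdot 10^{6}$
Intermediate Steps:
$L = \frac{175}{619}$ ($L = \frac{-312 + 137}{33 - 652} = - \frac{175}{-619} = \left(-175\right) \left(- \frac{1}{619}\right) = \frac{175}{619} \approx 0.28271$)
$Q = 32053$ ($Q = \left(-133\right) \left(-241\right) = 32053$)
$H \left(\left(47 + Q\right) - \frac{L}{-683}\right) = 123 \left(\left(47 + 32053\right) - \frac{175}{619 \left(-683\right)}\right) = 123 \left(32100 - \frac{175}{619} \left(- \frac{1}{683}\right)\right) = 123 \left(32100 - - \frac{175}{422777}\right) = 123 \left(32100 + \frac{175}{422777}\right) = 123 \cdot \frac{13571141875}{422777} = \frac{1669250450625}{422777}$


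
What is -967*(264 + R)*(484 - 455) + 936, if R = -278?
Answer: 393538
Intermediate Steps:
-967*(264 + R)*(484 - 455) + 936 = -967*(264 - 278)*(484 - 455) + 936 = -(-13538)*29 + 936 = -967*(-406) + 936 = 392602 + 936 = 393538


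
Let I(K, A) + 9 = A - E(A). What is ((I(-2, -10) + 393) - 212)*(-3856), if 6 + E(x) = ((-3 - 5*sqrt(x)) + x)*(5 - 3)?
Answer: -748064 - 38560*I*sqrt(10) ≈ -7.4806e+5 - 1.2194e+5*I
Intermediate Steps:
E(x) = -12 - 10*sqrt(x) + 2*x (E(x) = -6 + ((-3 - 5*sqrt(x)) + x)*(5 - 3) = -6 + ((-3 - 5*sqrt(x)) + x)*2 = -6 + (-3 + x - 5*sqrt(x))*2 = -6 + (-6 - 10*sqrt(x) + 2*x) = -12 - 10*sqrt(x) + 2*x)
I(K, A) = 3 - A + 10*sqrt(A) (I(K, A) = -9 + (A - (-12 - 10*sqrt(A) + 2*A)) = -9 + (A + (12 - 2*A + 10*sqrt(A))) = -9 + (12 - A + 10*sqrt(A)) = 3 - A + 10*sqrt(A))
((I(-2, -10) + 393) - 212)*(-3856) = (((3 - 1*(-10) + 10*sqrt(-10)) + 393) - 212)*(-3856) = (((3 + 10 + 10*(I*sqrt(10))) + 393) - 212)*(-3856) = (((3 + 10 + 10*I*sqrt(10)) + 393) - 212)*(-3856) = (((13 + 10*I*sqrt(10)) + 393) - 212)*(-3856) = ((406 + 10*I*sqrt(10)) - 212)*(-3856) = (194 + 10*I*sqrt(10))*(-3856) = -748064 - 38560*I*sqrt(10)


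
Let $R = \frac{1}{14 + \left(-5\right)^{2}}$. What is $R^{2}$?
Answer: $\frac{1}{1521} \approx 0.00065746$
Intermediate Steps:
$R = \frac{1}{39}$ ($R = \frac{1}{14 + 25} = \frac{1}{39} \approx 0.025641$)
$R^{2} = \left(\frac{1}{39}\right)^{2} = \frac{1}{1521}$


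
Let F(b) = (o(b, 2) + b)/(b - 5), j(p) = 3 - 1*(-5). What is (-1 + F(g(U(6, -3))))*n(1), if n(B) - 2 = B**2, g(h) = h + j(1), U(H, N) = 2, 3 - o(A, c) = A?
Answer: -6/5 ≈ -1.2000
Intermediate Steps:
j(p) = 8 (j(p) = 3 + 5 = 8)
o(A, c) = 3 - A
g(h) = 8 + h (g(h) = h + 8 = 8 + h)
F(b) = 3/(-5 + b) (F(b) = ((3 - b) + b)/(b - 5) = 3/(-5 + b))
n(B) = 2 + B**2
(-1 + F(g(U(6, -3))))*n(1) = (-1 + 3/(-5 + (8 + 2)))*(2 + 1**2) = (-1 + 3/(-5 + 10))*(2 + 1) = (-1 + 3/5)*3 = -2/5*3 = -6/5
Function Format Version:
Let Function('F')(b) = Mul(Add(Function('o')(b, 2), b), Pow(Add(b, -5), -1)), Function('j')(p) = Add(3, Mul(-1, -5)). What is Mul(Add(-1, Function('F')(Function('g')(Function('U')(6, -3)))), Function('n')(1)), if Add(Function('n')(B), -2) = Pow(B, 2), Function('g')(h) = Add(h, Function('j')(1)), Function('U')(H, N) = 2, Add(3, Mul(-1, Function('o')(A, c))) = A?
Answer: Rational(-6, 5) ≈ -1.2000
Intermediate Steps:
Function('j')(p) = 8 (Function('j')(p) = Add(3, 5) = 8)
Function('o')(A, c) = Add(3, Mul(-1, A))
Function('g')(h) = Add(8, h) (Function('g')(h) = Add(h, 8) = Add(8, h))
Function('F')(b) = Mul(3, Pow(Add(-5, b), -1)) (Function('F')(b) = Mul(Add(Add(3, Mul(-1, b)), b), Pow(Add(b, -5), -1)) = Mul(3, Pow(Add(-5, b), -1)))
Function('n')(B) = Add(2, Pow(B, 2))
Mul(Add(-1, Function('F')(Function('g')(Function('U')(6, -3)))), Function('n')(1)) = Mul(Add(-1, Mul(3, Pow(Add(-5, Add(8, 2)), -1))), Add(2, Pow(1, 2))) = Mul(Add(-1, Mul(3, Pow(Add(-5, 10), -1))), Add(2, 1)) = Mul(Add(-1, Mul(3, Pow(5, -1))), 3) = Mul(Add(-1, Mul(3, Rational(1, 5))), 3) = Mul(Add(-1, Rational(3, 5)), 3) = Mul(Rational(-2, 5), 3) = Rational(-6, 5)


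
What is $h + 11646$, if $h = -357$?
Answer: $11289$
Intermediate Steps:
$h + 11646 = -357 + 11646 = 11289$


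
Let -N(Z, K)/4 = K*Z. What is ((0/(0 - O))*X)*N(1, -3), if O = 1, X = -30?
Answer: 0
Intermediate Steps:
N(Z, K) = -4*K*Z
((0/(0 - O))*X)*N(1, -3) = ((0/(0 - 1*1))*(-30))*(-4*(-3)*1) = ((0/(0 - 1))*(-30))*12 = ((0/(-1))*(-30))*12 = ((0*(-1))*(-30))*12 = (0*(-30))*12 = 0*12 = 0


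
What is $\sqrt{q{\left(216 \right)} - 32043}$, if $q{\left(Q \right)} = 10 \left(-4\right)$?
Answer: $i \sqrt{32083} \approx 179.12 i$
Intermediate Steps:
$q{\left(Q \right)} = -40$
$\sqrt{q{\left(216 \right)} - 32043} = \sqrt{-40 - 32043} = \sqrt{-32083} = i \sqrt{32083}$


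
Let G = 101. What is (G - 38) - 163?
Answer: -100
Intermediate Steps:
(G - 38) - 163 = (101 - 38) - 163 = 63 - 163 = -100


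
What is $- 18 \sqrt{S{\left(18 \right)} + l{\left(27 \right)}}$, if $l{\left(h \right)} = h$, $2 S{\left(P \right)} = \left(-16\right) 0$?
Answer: $- 54 \sqrt{3} \approx -93.531$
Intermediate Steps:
$S{\left(P \right)} = 0$ ($S{\left(P \right)} = \frac{\left(-16\right) 0}{2} = \frac{1}{2} \cdot 0 = 0$)
$- 18 \sqrt{S{\left(18 \right)} + l{\left(27 \right)}} = - 18 \sqrt{0 + 27} = - 18 \sqrt{27} = - 18 \cdot 3 \sqrt{3} = - 54 \sqrt{3}$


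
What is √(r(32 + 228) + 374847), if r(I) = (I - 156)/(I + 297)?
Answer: √116295964831/557 ≈ 612.25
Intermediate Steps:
r(I) = (-156 + I)/(297 + I)
√(r(32 + 228) + 374847) = √((-156 + (32 + 228))/(297 + (32 + 228)) + 374847) = √((-156 + 260)/(297 + 260) + 374847) = √(104/557 + 374847) = √(208789883/557) = √116295964831/557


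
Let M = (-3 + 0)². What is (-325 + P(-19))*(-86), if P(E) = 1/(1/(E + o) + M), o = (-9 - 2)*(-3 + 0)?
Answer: 3548446/127 ≈ 27941.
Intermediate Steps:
o = 33 (o = -11*(-3) = 33)
M = 9 (M = (-3)² = 9)
P(E) = 1/(9 + 1/(33 + E)) (P(E) = 1/(1/(E + 33) + 9) = 1/(1/(33 + E) + 9) = 1/(9 + 1/(33 + E)))
(-325 + P(-19))*(-86) = (-325 + (33 - 19)/(298 + 9*(-19)))*(-86) = (-325 + 14/(298 - 171))*(-86) = (-325 + 14/127)*(-86) = -41261/127*(-86) = 3548446/127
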